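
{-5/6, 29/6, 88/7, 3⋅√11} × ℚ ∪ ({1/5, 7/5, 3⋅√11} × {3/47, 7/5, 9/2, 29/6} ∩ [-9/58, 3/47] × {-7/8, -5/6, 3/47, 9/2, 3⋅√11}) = {-5/6, 29/6, 88/7, 3⋅√11} × ℚ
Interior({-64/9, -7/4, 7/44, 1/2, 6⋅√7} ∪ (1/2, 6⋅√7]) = (1/2, 6⋅√7)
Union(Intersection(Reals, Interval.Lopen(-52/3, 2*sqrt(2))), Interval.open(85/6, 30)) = Union(Interval.Lopen(-52/3, 2*sqrt(2)), Interval.open(85/6, 30))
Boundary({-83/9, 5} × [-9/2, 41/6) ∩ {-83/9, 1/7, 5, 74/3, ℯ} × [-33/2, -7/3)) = {-83/9, 5} × [-9/2, -7/3]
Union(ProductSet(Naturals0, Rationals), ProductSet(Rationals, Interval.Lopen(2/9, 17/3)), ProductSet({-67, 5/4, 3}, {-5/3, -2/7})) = Union(ProductSet({-67, 5/4, 3}, {-5/3, -2/7}), ProductSet(Naturals0, Rationals), ProductSet(Rationals, Interval.Lopen(2/9, 17/3)))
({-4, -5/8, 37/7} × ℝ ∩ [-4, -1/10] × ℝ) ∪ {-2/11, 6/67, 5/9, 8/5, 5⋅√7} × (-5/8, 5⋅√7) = ({-4, -5/8} × ℝ) ∪ ({-2/11, 6/67, 5/9, 8/5, 5⋅√7} × (-5/8, 5⋅√7))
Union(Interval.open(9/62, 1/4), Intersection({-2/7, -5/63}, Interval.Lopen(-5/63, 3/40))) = Interval.open(9/62, 1/4)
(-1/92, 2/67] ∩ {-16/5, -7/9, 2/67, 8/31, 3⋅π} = {2/67}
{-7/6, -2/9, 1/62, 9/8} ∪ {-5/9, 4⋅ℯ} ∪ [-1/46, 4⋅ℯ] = {-7/6, -5/9, -2/9} ∪ [-1/46, 4⋅ℯ]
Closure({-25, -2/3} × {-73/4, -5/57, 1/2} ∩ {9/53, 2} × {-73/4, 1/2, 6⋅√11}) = ∅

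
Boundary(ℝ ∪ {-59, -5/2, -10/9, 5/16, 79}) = ∅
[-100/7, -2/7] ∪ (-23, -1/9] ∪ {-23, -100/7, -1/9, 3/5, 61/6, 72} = [-23, -1/9] ∪ {3/5, 61/6, 72}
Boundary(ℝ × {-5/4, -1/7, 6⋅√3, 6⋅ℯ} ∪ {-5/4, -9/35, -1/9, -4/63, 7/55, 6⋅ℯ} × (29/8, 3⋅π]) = (ℝ × {-5/4, -1/7, 6⋅√3, 6⋅ℯ}) ∪ ({-5/4, -9/35, -1/9, -4/63, 7/55, 6⋅ℯ} × [29/8, 3⋅π])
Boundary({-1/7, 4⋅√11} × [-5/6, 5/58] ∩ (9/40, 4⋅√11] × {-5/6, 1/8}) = {4⋅√11} × {-5/6}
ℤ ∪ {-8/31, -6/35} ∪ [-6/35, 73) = ℤ ∪ {-8/31} ∪ [-6/35, 73]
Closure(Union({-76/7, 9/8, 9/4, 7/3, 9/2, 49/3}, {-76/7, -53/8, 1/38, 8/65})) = {-76/7, -53/8, 1/38, 8/65, 9/8, 9/4, 7/3, 9/2, 49/3}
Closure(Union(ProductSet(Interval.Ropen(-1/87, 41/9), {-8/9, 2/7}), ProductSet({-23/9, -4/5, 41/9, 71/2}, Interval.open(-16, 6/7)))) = Union(ProductSet({-23/9, -4/5, 41/9, 71/2}, Interval(-16, 6/7)), ProductSet(Interval(-1/87, 41/9), {-8/9, 2/7}))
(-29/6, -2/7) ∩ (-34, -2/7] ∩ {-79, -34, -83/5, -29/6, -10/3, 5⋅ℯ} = {-10/3}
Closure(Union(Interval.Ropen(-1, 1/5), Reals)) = Interval(-oo, oo)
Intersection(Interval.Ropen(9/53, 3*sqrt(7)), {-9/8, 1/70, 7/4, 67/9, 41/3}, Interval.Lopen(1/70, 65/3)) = {7/4, 67/9}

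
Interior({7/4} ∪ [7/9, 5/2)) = (7/9, 5/2)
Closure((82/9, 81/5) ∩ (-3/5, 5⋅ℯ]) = [82/9, 5⋅ℯ]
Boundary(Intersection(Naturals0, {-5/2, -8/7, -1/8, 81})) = {81}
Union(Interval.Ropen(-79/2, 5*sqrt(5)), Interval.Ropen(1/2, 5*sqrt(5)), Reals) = Interval(-oo, oo)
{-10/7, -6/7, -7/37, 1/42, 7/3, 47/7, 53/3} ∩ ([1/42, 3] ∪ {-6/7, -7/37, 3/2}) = {-6/7, -7/37, 1/42, 7/3}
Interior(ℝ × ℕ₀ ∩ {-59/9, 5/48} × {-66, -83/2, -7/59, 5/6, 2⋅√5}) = ∅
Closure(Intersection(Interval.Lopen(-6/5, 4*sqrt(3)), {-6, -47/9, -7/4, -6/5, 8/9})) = {8/9}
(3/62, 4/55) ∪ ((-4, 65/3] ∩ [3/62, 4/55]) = [3/62, 4/55]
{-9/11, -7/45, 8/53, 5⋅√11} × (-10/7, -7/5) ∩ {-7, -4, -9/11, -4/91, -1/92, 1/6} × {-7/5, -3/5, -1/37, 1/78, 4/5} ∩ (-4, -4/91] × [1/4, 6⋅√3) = ∅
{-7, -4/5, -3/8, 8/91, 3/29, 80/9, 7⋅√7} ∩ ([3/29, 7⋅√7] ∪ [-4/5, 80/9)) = {-4/5, -3/8, 8/91, 3/29, 80/9, 7⋅√7}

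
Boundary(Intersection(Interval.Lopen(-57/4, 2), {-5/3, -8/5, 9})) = {-5/3, -8/5}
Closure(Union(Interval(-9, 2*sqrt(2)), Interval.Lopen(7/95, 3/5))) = Interval(-9, 2*sqrt(2))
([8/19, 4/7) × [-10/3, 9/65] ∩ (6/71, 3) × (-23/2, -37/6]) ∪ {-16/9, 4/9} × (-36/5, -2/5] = {-16/9, 4/9} × (-36/5, -2/5]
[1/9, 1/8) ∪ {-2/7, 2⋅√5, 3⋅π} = {-2/7, 2⋅√5, 3⋅π} ∪ [1/9, 1/8)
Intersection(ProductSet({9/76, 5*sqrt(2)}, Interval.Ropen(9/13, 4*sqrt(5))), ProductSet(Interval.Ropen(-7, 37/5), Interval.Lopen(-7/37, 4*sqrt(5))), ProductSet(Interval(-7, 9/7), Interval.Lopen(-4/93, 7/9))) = ProductSet({9/76}, Interval(9/13, 7/9))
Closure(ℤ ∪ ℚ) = ℝ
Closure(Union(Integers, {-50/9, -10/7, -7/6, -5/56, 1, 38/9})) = Union({-50/9, -10/7, -7/6, -5/56, 38/9}, Integers)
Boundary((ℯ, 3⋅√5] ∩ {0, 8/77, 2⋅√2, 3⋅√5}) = {2⋅√2, 3⋅√5}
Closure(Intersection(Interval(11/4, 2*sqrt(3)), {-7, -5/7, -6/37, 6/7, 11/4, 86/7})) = {11/4}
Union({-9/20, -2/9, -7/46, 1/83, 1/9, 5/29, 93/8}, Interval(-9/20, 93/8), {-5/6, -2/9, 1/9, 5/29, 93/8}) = Union({-5/6}, Interval(-9/20, 93/8))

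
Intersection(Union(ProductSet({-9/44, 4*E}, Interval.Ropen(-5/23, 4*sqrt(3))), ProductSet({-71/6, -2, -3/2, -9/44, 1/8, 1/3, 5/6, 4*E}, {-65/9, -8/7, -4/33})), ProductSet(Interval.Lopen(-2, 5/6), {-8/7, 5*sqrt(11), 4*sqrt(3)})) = ProductSet({-3/2, -9/44, 1/8, 1/3, 5/6}, {-8/7})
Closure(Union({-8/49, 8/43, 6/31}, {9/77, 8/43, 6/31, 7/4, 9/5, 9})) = {-8/49, 9/77, 8/43, 6/31, 7/4, 9/5, 9}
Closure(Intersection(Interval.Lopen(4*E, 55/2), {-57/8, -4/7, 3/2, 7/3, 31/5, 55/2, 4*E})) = {55/2}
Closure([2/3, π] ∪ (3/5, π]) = [3/5, π]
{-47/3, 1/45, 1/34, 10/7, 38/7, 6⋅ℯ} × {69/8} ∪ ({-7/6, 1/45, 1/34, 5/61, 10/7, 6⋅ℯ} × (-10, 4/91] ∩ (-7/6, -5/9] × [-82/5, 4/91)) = {-47/3, 1/45, 1/34, 10/7, 38/7, 6⋅ℯ} × {69/8}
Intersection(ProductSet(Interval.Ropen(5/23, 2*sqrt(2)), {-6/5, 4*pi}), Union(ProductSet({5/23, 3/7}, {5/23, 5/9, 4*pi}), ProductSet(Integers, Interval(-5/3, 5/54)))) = Union(ProductSet({5/23, 3/7}, {4*pi}), ProductSet(Range(1, 3, 1), {-6/5}))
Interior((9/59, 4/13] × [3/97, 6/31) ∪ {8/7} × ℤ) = (9/59, 4/13) × (3/97, 6/31)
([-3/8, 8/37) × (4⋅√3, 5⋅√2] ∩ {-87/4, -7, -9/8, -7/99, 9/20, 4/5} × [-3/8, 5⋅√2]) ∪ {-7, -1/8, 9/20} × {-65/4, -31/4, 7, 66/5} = ({-7, -1/8, 9/20} × {-65/4, -31/4, 7, 66/5}) ∪ ({-7/99} × (4⋅√3, 5⋅√2])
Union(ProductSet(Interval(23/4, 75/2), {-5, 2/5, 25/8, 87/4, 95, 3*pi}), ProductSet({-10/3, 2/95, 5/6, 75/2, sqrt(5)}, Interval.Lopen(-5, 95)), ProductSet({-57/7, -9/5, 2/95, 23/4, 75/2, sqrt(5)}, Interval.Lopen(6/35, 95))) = Union(ProductSet({-10/3, 2/95, 5/6, 75/2, sqrt(5)}, Interval.Lopen(-5, 95)), ProductSet({-57/7, -9/5, 2/95, 23/4, 75/2, sqrt(5)}, Interval.Lopen(6/35, 95)), ProductSet(Interval(23/4, 75/2), {-5, 2/5, 25/8, 87/4, 95, 3*pi}))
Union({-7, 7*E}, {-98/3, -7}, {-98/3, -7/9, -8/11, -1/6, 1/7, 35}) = {-98/3, -7, -7/9, -8/11, -1/6, 1/7, 35, 7*E}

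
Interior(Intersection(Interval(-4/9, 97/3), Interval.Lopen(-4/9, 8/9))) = Interval.open(-4/9, 8/9)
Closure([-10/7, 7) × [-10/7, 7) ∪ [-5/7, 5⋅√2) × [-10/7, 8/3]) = ({-10/7} × [-10/7, 7]) ∪ ([-10/7, 7] × {-10/7, 7}) ∪ ([-10/7, 7) × [-10/7, 7)) ∪ ({-10/7, 7} × ({-10/7} ∪ [8/3, 7])) ∪ ([-5/7, 5⋅√2] × [-10/7, 8/3])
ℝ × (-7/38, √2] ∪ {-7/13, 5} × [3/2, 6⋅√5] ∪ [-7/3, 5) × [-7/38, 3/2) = (ℝ × (-7/38, √2]) ∪ ([-7/3, 5) × [-7/38, 3/2)) ∪ ({-7/13, 5} × [3/2, 6⋅√5])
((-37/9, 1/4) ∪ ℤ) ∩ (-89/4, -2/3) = {-22, -21, …, -1} ∪ (-37/9, -2/3)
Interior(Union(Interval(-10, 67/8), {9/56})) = Interval.open(-10, 67/8)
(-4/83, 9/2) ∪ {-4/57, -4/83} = {-4/57} ∪ [-4/83, 9/2)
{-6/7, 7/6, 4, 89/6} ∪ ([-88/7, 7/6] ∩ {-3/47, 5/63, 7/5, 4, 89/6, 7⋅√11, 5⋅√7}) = {-6/7, -3/47, 5/63, 7/6, 4, 89/6}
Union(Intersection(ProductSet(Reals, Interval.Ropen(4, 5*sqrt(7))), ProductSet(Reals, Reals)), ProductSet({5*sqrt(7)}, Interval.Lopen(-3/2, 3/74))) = Union(ProductSet({5*sqrt(7)}, Interval.Lopen(-3/2, 3/74)), ProductSet(Reals, Interval.Ropen(4, 5*sqrt(7))))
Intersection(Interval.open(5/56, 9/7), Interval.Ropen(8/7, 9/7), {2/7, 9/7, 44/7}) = EmptySet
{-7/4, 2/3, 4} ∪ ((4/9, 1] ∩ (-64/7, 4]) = {-7/4, 4} ∪ (4/9, 1]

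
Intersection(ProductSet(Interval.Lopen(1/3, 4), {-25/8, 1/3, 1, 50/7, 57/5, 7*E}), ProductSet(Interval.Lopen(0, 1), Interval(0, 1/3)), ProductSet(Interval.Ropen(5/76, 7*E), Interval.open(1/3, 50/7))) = EmptySet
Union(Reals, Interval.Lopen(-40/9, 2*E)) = Interval(-oo, oo)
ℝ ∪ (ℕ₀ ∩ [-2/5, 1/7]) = ℝ ∪ {0}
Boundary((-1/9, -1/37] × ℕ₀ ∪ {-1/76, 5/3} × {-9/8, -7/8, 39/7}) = ([-1/9, -1/37] × ℕ₀) ∪ ({-1/76, 5/3} × {-9/8, -7/8, 39/7})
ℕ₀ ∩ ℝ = ℕ₀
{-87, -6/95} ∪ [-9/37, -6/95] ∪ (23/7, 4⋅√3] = {-87} ∪ [-9/37, -6/95] ∪ (23/7, 4⋅√3]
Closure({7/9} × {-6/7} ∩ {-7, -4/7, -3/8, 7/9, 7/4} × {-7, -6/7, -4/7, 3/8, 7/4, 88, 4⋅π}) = {7/9} × {-6/7}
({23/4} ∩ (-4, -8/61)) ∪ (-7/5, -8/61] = (-7/5, -8/61]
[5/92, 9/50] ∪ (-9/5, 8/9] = (-9/5, 8/9]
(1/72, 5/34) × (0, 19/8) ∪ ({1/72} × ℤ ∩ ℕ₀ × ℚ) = (1/72, 5/34) × (0, 19/8)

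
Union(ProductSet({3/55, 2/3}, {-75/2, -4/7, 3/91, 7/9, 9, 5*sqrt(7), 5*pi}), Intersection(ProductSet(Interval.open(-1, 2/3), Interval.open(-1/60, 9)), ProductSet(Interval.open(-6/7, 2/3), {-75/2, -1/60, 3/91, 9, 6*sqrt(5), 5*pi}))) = Union(ProductSet({3/55, 2/3}, {-75/2, -4/7, 3/91, 7/9, 9, 5*sqrt(7), 5*pi}), ProductSet(Interval.open(-6/7, 2/3), {3/91}))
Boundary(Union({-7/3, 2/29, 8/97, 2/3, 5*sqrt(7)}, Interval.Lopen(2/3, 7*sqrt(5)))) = {-7/3, 2/29, 8/97, 2/3, 7*sqrt(5)}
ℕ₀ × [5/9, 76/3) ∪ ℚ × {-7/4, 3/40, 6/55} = (ℚ × {-7/4, 3/40, 6/55}) ∪ (ℕ₀ × [5/9, 76/3))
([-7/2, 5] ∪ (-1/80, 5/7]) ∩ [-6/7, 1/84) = [-6/7, 1/84)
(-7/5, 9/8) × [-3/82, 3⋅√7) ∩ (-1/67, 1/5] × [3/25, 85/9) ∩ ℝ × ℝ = (-1/67, 1/5] × [3/25, 3⋅√7)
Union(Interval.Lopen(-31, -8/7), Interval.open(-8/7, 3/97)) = Interval.open(-31, 3/97)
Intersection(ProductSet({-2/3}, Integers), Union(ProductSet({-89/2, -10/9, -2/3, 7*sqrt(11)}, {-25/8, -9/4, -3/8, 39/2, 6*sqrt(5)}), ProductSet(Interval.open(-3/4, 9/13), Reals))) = ProductSet({-2/3}, Integers)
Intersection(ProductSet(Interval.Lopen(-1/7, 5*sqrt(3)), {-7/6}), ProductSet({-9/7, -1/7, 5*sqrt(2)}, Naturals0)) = EmptySet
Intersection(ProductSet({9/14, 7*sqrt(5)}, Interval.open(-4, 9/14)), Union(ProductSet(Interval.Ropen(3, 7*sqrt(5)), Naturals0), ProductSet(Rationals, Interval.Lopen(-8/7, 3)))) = ProductSet({9/14}, Interval.open(-8/7, 9/14))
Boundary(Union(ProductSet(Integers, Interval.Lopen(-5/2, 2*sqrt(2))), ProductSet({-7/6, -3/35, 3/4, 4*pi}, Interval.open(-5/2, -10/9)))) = Union(ProductSet({-7/6, -3/35, 3/4, 4*pi}, Interval(-5/2, -10/9)), ProductSet(Integers, Interval(-5/2, 2*sqrt(2))))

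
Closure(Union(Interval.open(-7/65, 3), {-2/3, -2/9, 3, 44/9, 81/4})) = Union({-2/3, -2/9, 44/9, 81/4}, Interval(-7/65, 3))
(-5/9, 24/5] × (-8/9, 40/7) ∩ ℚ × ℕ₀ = (ℚ ∩ (-5/9, 24/5]) × {0, 1, …, 5}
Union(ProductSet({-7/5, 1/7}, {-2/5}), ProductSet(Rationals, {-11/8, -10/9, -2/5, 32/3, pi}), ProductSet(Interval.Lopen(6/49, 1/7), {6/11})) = Union(ProductSet(Interval.Lopen(6/49, 1/7), {6/11}), ProductSet(Rationals, {-11/8, -10/9, -2/5, 32/3, pi}))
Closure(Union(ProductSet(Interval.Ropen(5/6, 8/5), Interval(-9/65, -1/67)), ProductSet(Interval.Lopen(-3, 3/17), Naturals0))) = Union(ProductSet(Interval(-3, 3/17), Naturals0), ProductSet(Interval(5/6, 8/5), Interval(-9/65, -1/67)))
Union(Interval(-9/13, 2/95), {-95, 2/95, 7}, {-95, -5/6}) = Union({-95, -5/6, 7}, Interval(-9/13, 2/95))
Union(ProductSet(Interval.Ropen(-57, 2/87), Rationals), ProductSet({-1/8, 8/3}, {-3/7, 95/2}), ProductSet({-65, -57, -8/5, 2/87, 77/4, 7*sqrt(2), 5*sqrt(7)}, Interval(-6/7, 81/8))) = Union(ProductSet({-1/8, 8/3}, {-3/7, 95/2}), ProductSet({-65, -57, -8/5, 2/87, 77/4, 7*sqrt(2), 5*sqrt(7)}, Interval(-6/7, 81/8)), ProductSet(Interval.Ropen(-57, 2/87), Rationals))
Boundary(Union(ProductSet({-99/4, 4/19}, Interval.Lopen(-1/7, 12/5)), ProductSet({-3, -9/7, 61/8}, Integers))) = Union(ProductSet({-99/4, 4/19}, Interval(-1/7, 12/5)), ProductSet({-3, -9/7, 61/8}, Integers))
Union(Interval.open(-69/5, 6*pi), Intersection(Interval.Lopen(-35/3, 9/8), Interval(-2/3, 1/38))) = Interval.open(-69/5, 6*pi)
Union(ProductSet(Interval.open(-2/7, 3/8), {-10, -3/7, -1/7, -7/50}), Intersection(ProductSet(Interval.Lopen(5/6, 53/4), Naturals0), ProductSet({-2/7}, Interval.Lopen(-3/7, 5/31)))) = ProductSet(Interval.open(-2/7, 3/8), {-10, -3/7, -1/7, -7/50})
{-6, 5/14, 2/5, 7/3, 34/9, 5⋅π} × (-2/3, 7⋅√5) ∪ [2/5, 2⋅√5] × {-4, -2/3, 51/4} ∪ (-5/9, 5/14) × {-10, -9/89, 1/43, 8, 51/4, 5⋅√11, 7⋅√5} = ([2/5, 2⋅√5] × {-4, -2/3, 51/4}) ∪ ({-6, 5/14, 2/5, 7/3, 34/9, 5⋅π} × (-2/3, 7⋅√5)) ∪ ((-5/9, 5/14) × {-10, -9/89, 1/43, 8, 51/4, 5⋅√11, 7⋅√5})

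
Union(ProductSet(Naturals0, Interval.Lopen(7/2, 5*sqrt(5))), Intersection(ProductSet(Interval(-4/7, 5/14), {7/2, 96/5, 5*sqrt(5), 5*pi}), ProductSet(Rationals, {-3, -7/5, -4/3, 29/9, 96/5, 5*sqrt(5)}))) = Union(ProductSet(Intersection(Interval(-4/7, 5/14), Rationals), {96/5, 5*sqrt(5)}), ProductSet(Naturals0, Interval.Lopen(7/2, 5*sqrt(5))))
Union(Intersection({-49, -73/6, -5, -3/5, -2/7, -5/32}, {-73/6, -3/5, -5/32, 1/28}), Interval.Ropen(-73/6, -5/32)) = Interval(-73/6, -5/32)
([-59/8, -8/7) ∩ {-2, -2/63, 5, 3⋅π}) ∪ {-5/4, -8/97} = {-2, -5/4, -8/97}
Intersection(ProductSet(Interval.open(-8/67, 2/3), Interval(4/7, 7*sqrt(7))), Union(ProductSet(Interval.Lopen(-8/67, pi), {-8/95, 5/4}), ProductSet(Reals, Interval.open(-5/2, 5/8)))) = ProductSet(Interval.open(-8/67, 2/3), Union({5/4}, Interval.Ropen(4/7, 5/8)))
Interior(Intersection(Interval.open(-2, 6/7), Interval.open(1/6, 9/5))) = Interval.open(1/6, 6/7)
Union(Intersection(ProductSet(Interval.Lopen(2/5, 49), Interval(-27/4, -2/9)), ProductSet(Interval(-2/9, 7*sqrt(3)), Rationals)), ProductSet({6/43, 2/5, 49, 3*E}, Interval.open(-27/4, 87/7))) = Union(ProductSet({6/43, 2/5, 49, 3*E}, Interval.open(-27/4, 87/7)), ProductSet(Interval.Lopen(2/5, 7*sqrt(3)), Intersection(Interval(-27/4, -2/9), Rationals)))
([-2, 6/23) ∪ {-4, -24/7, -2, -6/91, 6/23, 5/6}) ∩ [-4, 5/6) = {-4, -24/7} ∪ [-2, 6/23]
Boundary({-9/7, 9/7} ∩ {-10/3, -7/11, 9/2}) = ∅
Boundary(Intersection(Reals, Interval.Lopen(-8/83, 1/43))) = {-8/83, 1/43}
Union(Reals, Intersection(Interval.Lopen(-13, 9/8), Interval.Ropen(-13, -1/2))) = Interval(-oo, oo)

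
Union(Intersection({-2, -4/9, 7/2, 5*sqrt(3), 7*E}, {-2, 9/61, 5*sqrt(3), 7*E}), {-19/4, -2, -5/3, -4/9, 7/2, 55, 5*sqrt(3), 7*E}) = {-19/4, -2, -5/3, -4/9, 7/2, 55, 5*sqrt(3), 7*E}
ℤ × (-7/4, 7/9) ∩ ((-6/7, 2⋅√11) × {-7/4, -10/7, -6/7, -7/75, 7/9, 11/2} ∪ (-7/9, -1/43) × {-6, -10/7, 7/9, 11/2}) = {0, 1, …, 6} × {-10/7, -6/7, -7/75}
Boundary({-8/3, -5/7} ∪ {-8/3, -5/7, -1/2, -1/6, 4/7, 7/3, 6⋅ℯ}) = {-8/3, -5/7, -1/2, -1/6, 4/7, 7/3, 6⋅ℯ}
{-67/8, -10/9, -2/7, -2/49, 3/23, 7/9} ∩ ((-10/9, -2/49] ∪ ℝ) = {-67/8, -10/9, -2/7, -2/49, 3/23, 7/9}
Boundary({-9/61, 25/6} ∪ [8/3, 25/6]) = {-9/61, 8/3, 25/6}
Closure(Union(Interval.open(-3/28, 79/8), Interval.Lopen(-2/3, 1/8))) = Interval(-2/3, 79/8)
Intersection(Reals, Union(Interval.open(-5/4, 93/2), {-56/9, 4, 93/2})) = Union({-56/9}, Interval.Lopen(-5/4, 93/2))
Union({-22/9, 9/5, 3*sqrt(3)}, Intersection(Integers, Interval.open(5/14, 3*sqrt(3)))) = Union({-22/9, 9/5, 3*sqrt(3)}, Range(1, 6, 1))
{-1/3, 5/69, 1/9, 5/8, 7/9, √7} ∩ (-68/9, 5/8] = {-1/3, 5/69, 1/9, 5/8}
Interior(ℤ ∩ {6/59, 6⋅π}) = ∅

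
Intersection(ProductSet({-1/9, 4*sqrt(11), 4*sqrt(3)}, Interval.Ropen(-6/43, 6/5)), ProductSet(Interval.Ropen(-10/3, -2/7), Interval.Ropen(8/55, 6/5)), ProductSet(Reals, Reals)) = EmptySet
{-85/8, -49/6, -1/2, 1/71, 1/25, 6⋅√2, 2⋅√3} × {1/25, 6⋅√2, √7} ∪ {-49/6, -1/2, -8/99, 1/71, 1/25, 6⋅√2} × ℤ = ({-49/6, -1/2, -8/99, 1/71, 1/25, 6⋅√2} × ℤ) ∪ ({-85/8, -49/6, -1/2, 1/71, 1/25, 6⋅√2, 2⋅√3} × {1/25, 6⋅√2, √7})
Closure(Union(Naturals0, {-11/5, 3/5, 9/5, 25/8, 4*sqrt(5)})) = Union({-11/5, 3/5, 9/5, 25/8, 4*sqrt(5)}, Naturals0)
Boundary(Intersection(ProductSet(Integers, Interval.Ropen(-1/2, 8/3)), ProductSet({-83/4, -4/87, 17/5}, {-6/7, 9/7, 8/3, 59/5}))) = EmptySet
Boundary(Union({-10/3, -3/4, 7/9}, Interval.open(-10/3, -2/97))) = {-10/3, -2/97, 7/9}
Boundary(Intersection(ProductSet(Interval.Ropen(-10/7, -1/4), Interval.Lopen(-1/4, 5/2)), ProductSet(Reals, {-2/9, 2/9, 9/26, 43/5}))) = ProductSet(Interval(-10/7, -1/4), {-2/9, 2/9, 9/26})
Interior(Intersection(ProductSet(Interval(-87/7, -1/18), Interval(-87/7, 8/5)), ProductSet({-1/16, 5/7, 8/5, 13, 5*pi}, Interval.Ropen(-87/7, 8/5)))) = EmptySet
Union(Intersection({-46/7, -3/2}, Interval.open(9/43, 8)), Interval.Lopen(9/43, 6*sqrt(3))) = Interval.Lopen(9/43, 6*sqrt(3))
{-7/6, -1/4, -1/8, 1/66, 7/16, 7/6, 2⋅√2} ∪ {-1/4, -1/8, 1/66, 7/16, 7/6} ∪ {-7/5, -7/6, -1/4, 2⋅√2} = {-7/5, -7/6, -1/4, -1/8, 1/66, 7/16, 7/6, 2⋅√2}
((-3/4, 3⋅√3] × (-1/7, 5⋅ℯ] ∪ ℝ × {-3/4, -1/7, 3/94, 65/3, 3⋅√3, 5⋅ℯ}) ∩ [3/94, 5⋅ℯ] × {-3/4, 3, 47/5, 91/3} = ([3/94, 5⋅ℯ] × {-3/4}) ∪ ([3/94, 3⋅√3] × {3, 47/5})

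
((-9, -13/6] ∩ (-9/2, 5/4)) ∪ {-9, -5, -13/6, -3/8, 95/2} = {-9, -5, -3/8, 95/2} ∪ (-9/2, -13/6]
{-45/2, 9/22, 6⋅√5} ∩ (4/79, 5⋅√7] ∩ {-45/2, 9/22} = {9/22}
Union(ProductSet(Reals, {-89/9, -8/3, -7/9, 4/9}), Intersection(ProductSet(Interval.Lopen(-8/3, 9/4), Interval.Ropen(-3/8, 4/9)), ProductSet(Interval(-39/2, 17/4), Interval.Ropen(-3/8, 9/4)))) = Union(ProductSet(Interval.Lopen(-8/3, 9/4), Interval.Ropen(-3/8, 4/9)), ProductSet(Reals, {-89/9, -8/3, -7/9, 4/9}))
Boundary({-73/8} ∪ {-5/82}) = {-73/8, -5/82}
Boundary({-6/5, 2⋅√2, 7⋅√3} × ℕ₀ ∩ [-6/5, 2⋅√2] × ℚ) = {-6/5, 2⋅√2} × ℕ₀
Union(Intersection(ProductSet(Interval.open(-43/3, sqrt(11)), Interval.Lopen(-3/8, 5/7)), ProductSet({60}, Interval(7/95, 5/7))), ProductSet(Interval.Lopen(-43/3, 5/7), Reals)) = ProductSet(Interval.Lopen(-43/3, 5/7), Reals)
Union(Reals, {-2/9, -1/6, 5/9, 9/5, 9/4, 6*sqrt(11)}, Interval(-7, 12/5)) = Interval(-oo, oo)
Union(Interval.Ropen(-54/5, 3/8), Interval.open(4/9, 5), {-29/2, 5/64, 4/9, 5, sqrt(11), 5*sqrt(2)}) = Union({-29/2, 5*sqrt(2)}, Interval.Ropen(-54/5, 3/8), Interval(4/9, 5))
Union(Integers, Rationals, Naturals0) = Rationals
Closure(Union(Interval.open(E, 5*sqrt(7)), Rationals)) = Union(Interval(-oo, oo), Rationals)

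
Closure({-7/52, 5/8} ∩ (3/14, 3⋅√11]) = {5/8}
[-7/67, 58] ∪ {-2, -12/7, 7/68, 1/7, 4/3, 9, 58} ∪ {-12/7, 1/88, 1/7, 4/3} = {-2, -12/7} ∪ [-7/67, 58]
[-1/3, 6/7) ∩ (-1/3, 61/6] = (-1/3, 6/7)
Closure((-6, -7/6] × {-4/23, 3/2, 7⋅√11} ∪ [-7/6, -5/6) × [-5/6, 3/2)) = ({-7/6, -5/6} × [-5/6, 3/2]) ∪ ([-7/6, -5/6] × {-5/6, 3/2}) ∪ ([-7/6, -5/6) × [-5/6, 3/2)) ∪ ([-6, -7/6] × {-4/23, 3/2, 7⋅√11})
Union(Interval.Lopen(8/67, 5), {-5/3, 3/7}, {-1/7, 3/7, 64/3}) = Union({-5/3, -1/7, 64/3}, Interval.Lopen(8/67, 5))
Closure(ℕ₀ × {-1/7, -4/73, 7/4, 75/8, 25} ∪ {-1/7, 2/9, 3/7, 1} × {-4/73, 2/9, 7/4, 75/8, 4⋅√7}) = (ℕ₀ × {-1/7, -4/73, 7/4, 75/8, 25}) ∪ ({-1/7, 2/9, 3/7, 1} × {-4/73, 2/9, 7/4, 75/8, 4⋅√7})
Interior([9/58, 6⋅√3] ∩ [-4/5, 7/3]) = (9/58, 7/3)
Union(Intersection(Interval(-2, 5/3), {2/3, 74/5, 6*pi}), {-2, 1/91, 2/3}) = {-2, 1/91, 2/3}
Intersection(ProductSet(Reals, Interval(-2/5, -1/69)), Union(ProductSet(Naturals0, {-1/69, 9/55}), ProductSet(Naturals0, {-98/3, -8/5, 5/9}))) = ProductSet(Naturals0, {-1/69})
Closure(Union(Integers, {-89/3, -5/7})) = Union({-89/3, -5/7}, Integers)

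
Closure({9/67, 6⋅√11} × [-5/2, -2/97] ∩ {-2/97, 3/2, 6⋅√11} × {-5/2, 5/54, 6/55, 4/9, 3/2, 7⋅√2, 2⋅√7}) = {6⋅√11} × {-5/2}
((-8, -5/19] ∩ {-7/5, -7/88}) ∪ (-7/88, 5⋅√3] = {-7/5} ∪ (-7/88, 5⋅√3]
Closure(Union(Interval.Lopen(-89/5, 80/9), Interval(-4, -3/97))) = Interval(-89/5, 80/9)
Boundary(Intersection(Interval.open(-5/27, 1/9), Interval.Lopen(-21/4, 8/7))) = {-5/27, 1/9}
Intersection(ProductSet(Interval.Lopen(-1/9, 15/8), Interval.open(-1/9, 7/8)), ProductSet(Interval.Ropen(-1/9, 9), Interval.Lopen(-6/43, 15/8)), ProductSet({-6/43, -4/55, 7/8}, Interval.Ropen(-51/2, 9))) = ProductSet({-4/55, 7/8}, Interval.open(-1/9, 7/8))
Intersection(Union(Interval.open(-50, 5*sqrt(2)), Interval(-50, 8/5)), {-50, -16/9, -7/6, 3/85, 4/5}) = {-50, -16/9, -7/6, 3/85, 4/5}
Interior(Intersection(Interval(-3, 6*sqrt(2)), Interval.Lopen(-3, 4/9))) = Interval.open(-3, 4/9)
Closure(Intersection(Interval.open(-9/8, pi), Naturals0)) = Range(0, 4, 1)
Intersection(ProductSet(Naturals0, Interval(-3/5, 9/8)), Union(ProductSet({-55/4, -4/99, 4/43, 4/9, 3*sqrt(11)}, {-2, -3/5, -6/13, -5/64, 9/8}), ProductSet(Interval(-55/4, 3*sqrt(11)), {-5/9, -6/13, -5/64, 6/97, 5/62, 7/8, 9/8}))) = ProductSet(Range(0, 10, 1), {-5/9, -6/13, -5/64, 6/97, 5/62, 7/8, 9/8})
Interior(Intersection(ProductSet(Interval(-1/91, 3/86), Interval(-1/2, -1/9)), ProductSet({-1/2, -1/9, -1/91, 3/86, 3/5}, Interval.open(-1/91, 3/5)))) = EmptySet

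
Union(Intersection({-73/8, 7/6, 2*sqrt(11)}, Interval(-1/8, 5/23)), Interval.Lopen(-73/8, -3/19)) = Interval.Lopen(-73/8, -3/19)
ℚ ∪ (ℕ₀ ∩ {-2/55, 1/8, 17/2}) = ℚ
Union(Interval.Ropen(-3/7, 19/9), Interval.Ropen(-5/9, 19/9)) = Interval.Ropen(-5/9, 19/9)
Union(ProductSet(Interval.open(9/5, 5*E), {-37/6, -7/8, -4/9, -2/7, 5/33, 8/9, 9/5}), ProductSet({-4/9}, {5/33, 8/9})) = Union(ProductSet({-4/9}, {5/33, 8/9}), ProductSet(Interval.open(9/5, 5*E), {-37/6, -7/8, -4/9, -2/7, 5/33, 8/9, 9/5}))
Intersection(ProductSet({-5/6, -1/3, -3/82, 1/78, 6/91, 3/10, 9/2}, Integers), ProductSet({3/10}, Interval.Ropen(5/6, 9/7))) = ProductSet({3/10}, Range(1, 2, 1))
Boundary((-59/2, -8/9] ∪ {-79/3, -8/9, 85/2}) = {-59/2, -8/9, 85/2}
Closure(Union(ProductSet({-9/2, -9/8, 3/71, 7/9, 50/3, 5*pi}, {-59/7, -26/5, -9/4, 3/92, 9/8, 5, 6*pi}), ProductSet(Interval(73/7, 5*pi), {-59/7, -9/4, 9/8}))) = Union(ProductSet({-9/2, -9/8, 3/71, 7/9, 50/3, 5*pi}, {-59/7, -26/5, -9/4, 3/92, 9/8, 5, 6*pi}), ProductSet(Interval(73/7, 5*pi), {-59/7, -9/4, 9/8}))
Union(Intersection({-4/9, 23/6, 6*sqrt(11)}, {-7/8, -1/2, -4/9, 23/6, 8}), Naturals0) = Union({-4/9, 23/6}, Naturals0)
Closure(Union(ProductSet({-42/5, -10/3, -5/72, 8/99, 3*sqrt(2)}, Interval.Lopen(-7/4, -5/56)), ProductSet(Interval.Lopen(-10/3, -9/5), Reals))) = Union(ProductSet({-42/5, -10/3, -5/72, 8/99, 3*sqrt(2)}, Interval(-7/4, -5/56)), ProductSet(Interval(-10/3, -9/5), Reals))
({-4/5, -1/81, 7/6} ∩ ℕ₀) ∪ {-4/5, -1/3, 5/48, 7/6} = {-4/5, -1/3, 5/48, 7/6}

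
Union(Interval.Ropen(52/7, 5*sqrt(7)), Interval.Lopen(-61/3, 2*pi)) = Union(Interval.Lopen(-61/3, 2*pi), Interval.Ropen(52/7, 5*sqrt(7)))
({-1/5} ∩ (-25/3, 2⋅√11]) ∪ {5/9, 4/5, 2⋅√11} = {-1/5, 5/9, 4/5, 2⋅√11}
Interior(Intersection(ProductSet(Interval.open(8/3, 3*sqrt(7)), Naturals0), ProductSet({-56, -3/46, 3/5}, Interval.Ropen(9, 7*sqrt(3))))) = EmptySet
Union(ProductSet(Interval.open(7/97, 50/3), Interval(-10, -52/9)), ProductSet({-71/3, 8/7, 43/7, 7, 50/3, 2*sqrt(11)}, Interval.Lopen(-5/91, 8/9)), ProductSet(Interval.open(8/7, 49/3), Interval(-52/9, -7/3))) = Union(ProductSet({-71/3, 8/7, 43/7, 7, 50/3, 2*sqrt(11)}, Interval.Lopen(-5/91, 8/9)), ProductSet(Interval.open(7/97, 50/3), Interval(-10, -52/9)), ProductSet(Interval.open(8/7, 49/3), Interval(-52/9, -7/3)))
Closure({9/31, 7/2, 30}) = {9/31, 7/2, 30}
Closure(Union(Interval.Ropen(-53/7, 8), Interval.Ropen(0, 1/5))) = Interval(-53/7, 8)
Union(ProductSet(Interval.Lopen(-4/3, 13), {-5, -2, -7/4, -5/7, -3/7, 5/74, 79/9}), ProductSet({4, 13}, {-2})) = ProductSet(Interval.Lopen(-4/3, 13), {-5, -2, -7/4, -5/7, -3/7, 5/74, 79/9})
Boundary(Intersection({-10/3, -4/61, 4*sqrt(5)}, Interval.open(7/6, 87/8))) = {4*sqrt(5)}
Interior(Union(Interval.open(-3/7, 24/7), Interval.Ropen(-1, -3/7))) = Union(Interval.open(-1, -3/7), Interval.open(-3/7, 24/7))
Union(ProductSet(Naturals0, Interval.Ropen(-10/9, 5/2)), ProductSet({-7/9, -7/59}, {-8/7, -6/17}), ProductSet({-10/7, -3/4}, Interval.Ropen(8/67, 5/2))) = Union(ProductSet({-10/7, -3/4}, Interval.Ropen(8/67, 5/2)), ProductSet({-7/9, -7/59}, {-8/7, -6/17}), ProductSet(Naturals0, Interval.Ropen(-10/9, 5/2)))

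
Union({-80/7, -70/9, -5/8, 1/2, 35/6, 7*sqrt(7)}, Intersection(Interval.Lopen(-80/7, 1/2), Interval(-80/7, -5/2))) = Union({-5/8, 1/2, 35/6, 7*sqrt(7)}, Interval(-80/7, -5/2))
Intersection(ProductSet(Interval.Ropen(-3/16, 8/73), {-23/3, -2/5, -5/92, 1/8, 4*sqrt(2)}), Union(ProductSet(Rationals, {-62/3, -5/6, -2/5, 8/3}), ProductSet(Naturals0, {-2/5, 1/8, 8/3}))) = Union(ProductSet(Intersection(Interval.Ropen(-3/16, 8/73), Rationals), {-2/5}), ProductSet(Range(0, 1, 1), {-2/5, 1/8}))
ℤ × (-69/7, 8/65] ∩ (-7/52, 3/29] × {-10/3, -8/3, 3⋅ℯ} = {0} × {-10/3, -8/3}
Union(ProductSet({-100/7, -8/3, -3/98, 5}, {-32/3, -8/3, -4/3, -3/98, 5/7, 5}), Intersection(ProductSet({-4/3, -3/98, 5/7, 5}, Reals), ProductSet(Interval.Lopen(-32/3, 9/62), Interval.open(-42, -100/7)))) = Union(ProductSet({-4/3, -3/98}, Interval.open(-42, -100/7)), ProductSet({-100/7, -8/3, -3/98, 5}, {-32/3, -8/3, -4/3, -3/98, 5/7, 5}))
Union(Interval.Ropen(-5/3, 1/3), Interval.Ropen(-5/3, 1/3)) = Interval.Ropen(-5/3, 1/3)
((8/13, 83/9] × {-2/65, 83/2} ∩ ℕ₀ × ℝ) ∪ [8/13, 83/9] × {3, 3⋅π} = ({1, 2, …, 9} × {-2/65, 83/2}) ∪ ([8/13, 83/9] × {3, 3⋅π})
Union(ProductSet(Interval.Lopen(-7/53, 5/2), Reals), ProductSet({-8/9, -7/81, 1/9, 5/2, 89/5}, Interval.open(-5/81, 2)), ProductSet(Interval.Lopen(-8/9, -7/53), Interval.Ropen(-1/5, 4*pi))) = Union(ProductSet({-8/9, -7/81, 1/9, 5/2, 89/5}, Interval.open(-5/81, 2)), ProductSet(Interval.Lopen(-8/9, -7/53), Interval.Ropen(-1/5, 4*pi)), ProductSet(Interval.Lopen(-7/53, 5/2), Reals))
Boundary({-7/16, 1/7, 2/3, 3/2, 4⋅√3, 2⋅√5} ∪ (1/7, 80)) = {-7/16, 1/7, 80}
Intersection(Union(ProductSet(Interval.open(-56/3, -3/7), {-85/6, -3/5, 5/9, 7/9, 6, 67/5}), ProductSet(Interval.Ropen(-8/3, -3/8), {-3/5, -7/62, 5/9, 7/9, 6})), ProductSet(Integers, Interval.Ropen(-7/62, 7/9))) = Union(ProductSet(Range(-18, 0, 1), {5/9}), ProductSet(Range(-2, 0, 1), {-7/62, 5/9}))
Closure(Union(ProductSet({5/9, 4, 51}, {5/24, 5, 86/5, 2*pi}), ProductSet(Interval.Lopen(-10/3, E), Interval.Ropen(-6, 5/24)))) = Union(ProductSet({-10/3, E}, Interval(-6, 5/24)), ProductSet({5/9, 4, 51}, {5/24, 5, 86/5, 2*pi}), ProductSet(Interval(-10/3, E), {-6, 5/24}), ProductSet(Interval.Lopen(-10/3, E), Interval.Ropen(-6, 5/24)))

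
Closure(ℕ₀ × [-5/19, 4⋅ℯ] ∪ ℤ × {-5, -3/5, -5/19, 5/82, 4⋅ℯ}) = (ℕ₀ × [-5/19, 4⋅ℯ]) ∪ (ℤ × {-5, -3/5, -5/19, 5/82, 4⋅ℯ})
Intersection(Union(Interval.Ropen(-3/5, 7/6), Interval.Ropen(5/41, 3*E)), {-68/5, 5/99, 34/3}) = {5/99}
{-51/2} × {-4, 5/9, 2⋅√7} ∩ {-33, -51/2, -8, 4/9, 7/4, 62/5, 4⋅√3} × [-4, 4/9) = {-51/2} × {-4}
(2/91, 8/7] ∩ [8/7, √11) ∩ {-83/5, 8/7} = {8/7}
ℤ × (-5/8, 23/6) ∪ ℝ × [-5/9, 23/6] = (ℤ × (-5/8, 23/6)) ∪ (ℝ × [-5/9, 23/6])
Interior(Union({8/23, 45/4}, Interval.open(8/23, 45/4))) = Interval.open(8/23, 45/4)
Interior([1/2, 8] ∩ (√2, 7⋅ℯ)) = (√2, 8)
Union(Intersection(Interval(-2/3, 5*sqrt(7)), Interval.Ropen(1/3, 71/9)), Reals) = Interval(-oo, oo)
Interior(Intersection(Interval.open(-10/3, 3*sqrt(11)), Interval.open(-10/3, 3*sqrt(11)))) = Interval.open(-10/3, 3*sqrt(11))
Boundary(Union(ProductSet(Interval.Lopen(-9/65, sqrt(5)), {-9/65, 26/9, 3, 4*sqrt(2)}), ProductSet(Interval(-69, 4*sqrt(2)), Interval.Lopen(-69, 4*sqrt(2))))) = Union(ProductSet({-69, 4*sqrt(2)}, Interval(-69, 4*sqrt(2))), ProductSet(Interval(-69, 4*sqrt(2)), {-69, 4*sqrt(2)}))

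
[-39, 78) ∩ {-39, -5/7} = {-39, -5/7}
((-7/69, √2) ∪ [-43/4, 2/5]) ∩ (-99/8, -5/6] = [-43/4, -5/6]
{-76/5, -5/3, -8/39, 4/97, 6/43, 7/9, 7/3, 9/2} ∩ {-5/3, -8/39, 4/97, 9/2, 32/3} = {-5/3, -8/39, 4/97, 9/2}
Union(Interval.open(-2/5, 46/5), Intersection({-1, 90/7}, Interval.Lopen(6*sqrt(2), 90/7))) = Union({90/7}, Interval.open(-2/5, 46/5))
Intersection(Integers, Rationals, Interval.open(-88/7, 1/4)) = Range(-12, 1, 1)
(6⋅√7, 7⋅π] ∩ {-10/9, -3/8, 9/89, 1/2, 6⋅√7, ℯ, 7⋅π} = {7⋅π}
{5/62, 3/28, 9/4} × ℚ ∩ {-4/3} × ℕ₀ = ∅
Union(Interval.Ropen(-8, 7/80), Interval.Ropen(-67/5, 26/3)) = Interval.Ropen(-67/5, 26/3)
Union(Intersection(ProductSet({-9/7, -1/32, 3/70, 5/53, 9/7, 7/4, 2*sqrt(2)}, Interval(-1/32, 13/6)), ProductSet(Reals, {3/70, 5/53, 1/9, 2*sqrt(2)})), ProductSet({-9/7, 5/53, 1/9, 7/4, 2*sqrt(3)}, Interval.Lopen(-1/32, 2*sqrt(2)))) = Union(ProductSet({-9/7, 5/53, 1/9, 7/4, 2*sqrt(3)}, Interval.Lopen(-1/32, 2*sqrt(2))), ProductSet({-9/7, -1/32, 3/70, 5/53, 9/7, 7/4, 2*sqrt(2)}, {3/70, 5/53, 1/9}))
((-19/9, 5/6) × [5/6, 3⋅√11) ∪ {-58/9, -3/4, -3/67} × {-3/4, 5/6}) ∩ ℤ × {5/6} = {-2, -1, 0} × {5/6}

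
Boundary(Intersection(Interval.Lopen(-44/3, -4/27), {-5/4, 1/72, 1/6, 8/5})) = {-5/4}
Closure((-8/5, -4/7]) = [-8/5, -4/7]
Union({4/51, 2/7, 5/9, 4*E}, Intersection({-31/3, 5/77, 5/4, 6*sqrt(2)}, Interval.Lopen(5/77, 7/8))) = {4/51, 2/7, 5/9, 4*E}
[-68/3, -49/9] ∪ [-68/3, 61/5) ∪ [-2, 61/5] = [-68/3, 61/5]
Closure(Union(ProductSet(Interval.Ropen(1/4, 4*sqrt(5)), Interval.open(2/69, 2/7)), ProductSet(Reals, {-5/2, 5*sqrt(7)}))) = Union(ProductSet({1/4, 4*sqrt(5)}, Interval(2/69, 2/7)), ProductSet(Reals, {-5/2, 5*sqrt(7)}), ProductSet(Interval(1/4, 4*sqrt(5)), {2/69, 2/7}), ProductSet(Interval.Ropen(1/4, 4*sqrt(5)), Interval.open(2/69, 2/7)))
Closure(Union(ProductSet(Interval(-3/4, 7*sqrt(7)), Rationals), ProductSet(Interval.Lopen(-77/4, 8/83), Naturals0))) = Union(ProductSet(Interval(-77/4, 8/83), Naturals0), ProductSet(Interval(-3/4, 7*sqrt(7)), Reals))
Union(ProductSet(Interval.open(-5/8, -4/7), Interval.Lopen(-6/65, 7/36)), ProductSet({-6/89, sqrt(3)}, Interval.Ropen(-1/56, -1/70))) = Union(ProductSet({-6/89, sqrt(3)}, Interval.Ropen(-1/56, -1/70)), ProductSet(Interval.open(-5/8, -4/7), Interval.Lopen(-6/65, 7/36)))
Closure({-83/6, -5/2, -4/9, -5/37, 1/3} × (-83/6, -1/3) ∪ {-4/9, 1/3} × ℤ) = ({-4/9, 1/3} × ℤ) ∪ ({-83/6, -5/2, -4/9, -5/37, 1/3} × [-83/6, -1/3])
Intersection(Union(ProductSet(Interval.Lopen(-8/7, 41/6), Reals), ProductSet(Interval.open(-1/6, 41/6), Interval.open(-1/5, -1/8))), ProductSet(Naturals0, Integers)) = ProductSet(Range(0, 7, 1), Integers)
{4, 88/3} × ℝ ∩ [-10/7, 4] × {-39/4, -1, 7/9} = {4} × {-39/4, -1, 7/9}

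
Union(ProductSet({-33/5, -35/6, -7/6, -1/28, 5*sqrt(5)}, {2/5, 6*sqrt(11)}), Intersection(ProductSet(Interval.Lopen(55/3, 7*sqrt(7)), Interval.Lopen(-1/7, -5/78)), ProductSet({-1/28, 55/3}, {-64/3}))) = ProductSet({-33/5, -35/6, -7/6, -1/28, 5*sqrt(5)}, {2/5, 6*sqrt(11)})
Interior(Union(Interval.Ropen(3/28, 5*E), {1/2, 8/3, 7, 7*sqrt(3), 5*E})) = Interval.open(3/28, 5*E)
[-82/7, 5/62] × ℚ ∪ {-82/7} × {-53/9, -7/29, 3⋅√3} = ([-82/7, 5/62] × ℚ) ∪ ({-82/7} × {-53/9, -7/29, 3⋅√3})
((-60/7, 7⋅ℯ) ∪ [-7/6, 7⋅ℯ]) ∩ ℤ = {-8, -7, …, 19}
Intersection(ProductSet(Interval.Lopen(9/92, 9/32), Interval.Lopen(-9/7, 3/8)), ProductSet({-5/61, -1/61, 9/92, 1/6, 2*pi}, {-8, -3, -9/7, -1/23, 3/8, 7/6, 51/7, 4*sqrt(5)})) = ProductSet({1/6}, {-1/23, 3/8})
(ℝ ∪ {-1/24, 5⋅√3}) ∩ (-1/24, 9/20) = (-1/24, 9/20)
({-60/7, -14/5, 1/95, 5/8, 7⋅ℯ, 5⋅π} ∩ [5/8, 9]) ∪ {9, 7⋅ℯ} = {5/8, 9, 7⋅ℯ}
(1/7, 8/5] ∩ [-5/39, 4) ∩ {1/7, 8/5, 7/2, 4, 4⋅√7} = {8/5}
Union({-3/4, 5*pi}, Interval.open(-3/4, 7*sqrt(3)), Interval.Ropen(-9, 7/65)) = Union({5*pi}, Interval.Ropen(-9, 7*sqrt(3)))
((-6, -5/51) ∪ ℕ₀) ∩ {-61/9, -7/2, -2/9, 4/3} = {-7/2, -2/9}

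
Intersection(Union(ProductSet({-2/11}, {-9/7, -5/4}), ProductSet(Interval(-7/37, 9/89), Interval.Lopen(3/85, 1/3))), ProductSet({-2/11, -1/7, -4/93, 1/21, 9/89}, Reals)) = Union(ProductSet({-2/11}, {-9/7, -5/4}), ProductSet({-2/11, -1/7, -4/93, 1/21, 9/89}, Interval.Lopen(3/85, 1/3)))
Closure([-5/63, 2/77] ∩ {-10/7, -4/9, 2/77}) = {2/77}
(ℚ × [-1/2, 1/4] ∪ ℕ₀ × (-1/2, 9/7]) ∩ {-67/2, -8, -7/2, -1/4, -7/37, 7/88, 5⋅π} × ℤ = {-67/2, -8, -7/2, -1/4, -7/37, 7/88} × {0}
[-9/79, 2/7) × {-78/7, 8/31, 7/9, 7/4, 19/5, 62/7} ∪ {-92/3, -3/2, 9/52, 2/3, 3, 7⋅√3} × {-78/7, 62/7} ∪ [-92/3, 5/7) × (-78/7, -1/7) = ([-92/3, 5/7) × (-78/7, -1/7)) ∪ ([-9/79, 2/7) × {-78/7, 8/31, 7/9, 7/4, 19/5, 62/7}) ∪ ({-92/3, -3/2, 9/52, 2/3, 3, 7⋅√3} × {-78/7, 62/7})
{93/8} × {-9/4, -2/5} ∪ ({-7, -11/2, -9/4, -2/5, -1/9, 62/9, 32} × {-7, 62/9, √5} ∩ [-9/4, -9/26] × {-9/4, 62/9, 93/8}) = ({93/8} × {-9/4, -2/5}) ∪ ({-9/4, -2/5} × {62/9})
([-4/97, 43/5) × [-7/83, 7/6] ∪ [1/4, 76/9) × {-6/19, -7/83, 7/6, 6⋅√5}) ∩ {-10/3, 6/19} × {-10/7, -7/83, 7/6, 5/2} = {6/19} × {-7/83, 7/6}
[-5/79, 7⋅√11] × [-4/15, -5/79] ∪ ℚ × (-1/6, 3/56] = (ℚ × (-1/6, 3/56]) ∪ ([-5/79, 7⋅√11] × [-4/15, -5/79])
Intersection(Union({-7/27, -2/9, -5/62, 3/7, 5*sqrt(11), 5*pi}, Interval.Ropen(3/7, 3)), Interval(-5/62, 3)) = Union({-5/62}, Interval.Ropen(3/7, 3))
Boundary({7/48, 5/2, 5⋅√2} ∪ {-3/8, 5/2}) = {-3/8, 7/48, 5/2, 5⋅√2}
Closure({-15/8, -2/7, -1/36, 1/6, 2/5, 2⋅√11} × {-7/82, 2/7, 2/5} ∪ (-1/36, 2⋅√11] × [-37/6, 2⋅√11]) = ({-15/8, -2/7, -1/36, 1/6, 2/5, 2⋅√11} × {-7/82, 2/7, 2/5}) ∪ ([-1/36, 2⋅√11] × [-37/6, 2⋅√11])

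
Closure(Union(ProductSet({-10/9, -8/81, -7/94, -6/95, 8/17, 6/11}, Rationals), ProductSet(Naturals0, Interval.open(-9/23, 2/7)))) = Union(ProductSet({-10/9, -8/81, -7/94, -6/95, 8/17, 6/11}, Reals), ProductSet(Naturals0, Interval(-9/23, 2/7)))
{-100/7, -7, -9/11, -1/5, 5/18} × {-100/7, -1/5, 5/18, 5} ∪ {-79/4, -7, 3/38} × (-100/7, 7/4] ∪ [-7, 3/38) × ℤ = ([-7, 3/38) × ℤ) ∪ ({-79/4, -7, 3/38} × (-100/7, 7/4]) ∪ ({-100/7, -7, -9/11, -1/5, 5/18} × {-100/7, -1/5, 5/18, 5})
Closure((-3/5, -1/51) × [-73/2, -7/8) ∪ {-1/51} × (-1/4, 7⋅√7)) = ({-3/5, -1/51} × [-73/2, -7/8]) ∪ ([-3/5, -1/51] × {-73/2, -7/8}) ∪ ((-3/5, -1/51) × [-73/2, -7/8)) ∪ ({-1/51} × [-1/4, 7⋅√7])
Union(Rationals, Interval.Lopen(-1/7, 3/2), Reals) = Union(Interval(-oo, oo), Rationals)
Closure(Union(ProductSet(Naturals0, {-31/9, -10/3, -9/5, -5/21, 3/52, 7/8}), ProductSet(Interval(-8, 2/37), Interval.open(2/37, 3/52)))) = Union(ProductSet(Interval(-8, 2/37), Interval(2/37, 3/52)), ProductSet(Naturals0, {-31/9, -10/3, -9/5, -5/21, 3/52, 7/8}))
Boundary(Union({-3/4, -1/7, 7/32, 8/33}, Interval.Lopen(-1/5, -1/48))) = {-3/4, -1/5, -1/48, 7/32, 8/33}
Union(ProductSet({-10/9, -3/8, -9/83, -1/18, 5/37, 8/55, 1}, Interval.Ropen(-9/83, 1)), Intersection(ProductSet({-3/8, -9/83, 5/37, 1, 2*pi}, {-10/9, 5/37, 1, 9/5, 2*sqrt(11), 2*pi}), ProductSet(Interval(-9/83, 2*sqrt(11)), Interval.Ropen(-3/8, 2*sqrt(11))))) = Union(ProductSet({-9/83, 5/37, 1, 2*pi}, {5/37, 1, 9/5, 2*pi}), ProductSet({-10/9, -3/8, -9/83, -1/18, 5/37, 8/55, 1}, Interval.Ropen(-9/83, 1)))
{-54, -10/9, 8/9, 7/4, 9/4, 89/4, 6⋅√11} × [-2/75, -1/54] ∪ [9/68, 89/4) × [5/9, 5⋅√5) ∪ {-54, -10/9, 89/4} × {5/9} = ({-54, -10/9, 89/4} × {5/9}) ∪ ([9/68, 89/4) × [5/9, 5⋅√5)) ∪ ({-54, -10/9, 8/9, 7/4, 9/4, 89/4, 6⋅√11} × [-2/75, -1/54])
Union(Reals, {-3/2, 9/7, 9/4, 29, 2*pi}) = Reals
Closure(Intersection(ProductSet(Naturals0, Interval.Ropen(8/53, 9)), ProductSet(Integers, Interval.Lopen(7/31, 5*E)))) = ProductSet(Naturals0, Interval(7/31, 9))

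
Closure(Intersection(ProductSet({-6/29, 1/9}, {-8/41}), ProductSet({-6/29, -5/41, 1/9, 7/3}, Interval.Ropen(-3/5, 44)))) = ProductSet({-6/29, 1/9}, {-8/41})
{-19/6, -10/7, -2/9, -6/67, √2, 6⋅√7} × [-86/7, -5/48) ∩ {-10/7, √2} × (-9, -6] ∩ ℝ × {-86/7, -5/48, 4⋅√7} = ∅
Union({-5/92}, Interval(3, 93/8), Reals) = Interval(-oo, oo)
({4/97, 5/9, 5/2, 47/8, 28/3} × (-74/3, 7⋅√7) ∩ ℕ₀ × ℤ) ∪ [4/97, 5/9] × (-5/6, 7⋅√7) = [4/97, 5/9] × (-5/6, 7⋅√7)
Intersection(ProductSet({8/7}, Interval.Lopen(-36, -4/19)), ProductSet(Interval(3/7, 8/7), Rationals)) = ProductSet({8/7}, Intersection(Interval.Lopen(-36, -4/19), Rationals))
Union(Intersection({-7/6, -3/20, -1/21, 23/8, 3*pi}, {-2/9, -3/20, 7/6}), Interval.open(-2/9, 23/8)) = Interval.open(-2/9, 23/8)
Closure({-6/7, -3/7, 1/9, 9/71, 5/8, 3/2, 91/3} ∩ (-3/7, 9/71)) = {1/9}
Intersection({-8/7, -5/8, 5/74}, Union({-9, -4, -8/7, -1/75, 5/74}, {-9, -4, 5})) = {-8/7, 5/74}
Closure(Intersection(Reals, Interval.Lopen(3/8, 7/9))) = Interval(3/8, 7/9)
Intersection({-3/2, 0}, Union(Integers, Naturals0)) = {0}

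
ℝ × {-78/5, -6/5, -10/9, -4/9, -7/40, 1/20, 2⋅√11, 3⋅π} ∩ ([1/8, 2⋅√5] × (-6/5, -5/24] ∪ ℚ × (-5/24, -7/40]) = (ℚ × {-7/40}) ∪ ([1/8, 2⋅√5] × {-10/9, -4/9})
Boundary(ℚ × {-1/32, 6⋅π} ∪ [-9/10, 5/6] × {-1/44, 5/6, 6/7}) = (ℝ × {-1/32, 6⋅π}) ∪ ([-9/10, 5/6] × {-1/44, 5/6, 6/7})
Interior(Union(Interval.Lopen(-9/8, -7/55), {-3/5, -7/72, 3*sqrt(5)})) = Interval.open(-9/8, -7/55)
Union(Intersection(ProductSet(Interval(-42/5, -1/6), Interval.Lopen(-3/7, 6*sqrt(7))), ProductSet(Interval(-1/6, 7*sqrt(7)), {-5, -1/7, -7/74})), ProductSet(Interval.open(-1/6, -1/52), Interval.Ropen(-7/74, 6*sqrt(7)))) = Union(ProductSet({-1/6}, {-1/7, -7/74}), ProductSet(Interval.open(-1/6, -1/52), Interval.Ropen(-7/74, 6*sqrt(7))))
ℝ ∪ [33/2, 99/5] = (-∞, ∞)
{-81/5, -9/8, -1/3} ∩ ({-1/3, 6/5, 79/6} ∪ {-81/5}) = {-81/5, -1/3}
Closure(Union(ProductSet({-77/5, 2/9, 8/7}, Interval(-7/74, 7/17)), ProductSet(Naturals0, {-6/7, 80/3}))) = Union(ProductSet({-77/5, 2/9, 8/7}, Interval(-7/74, 7/17)), ProductSet(Naturals0, {-6/7, 80/3}))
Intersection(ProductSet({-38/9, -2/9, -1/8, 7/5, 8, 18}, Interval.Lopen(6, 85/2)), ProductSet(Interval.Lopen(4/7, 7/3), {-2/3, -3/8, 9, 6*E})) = ProductSet({7/5}, {9, 6*E})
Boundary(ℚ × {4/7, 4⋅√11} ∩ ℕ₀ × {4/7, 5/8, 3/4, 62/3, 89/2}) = ℕ₀ × {4/7}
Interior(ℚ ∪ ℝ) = ℝ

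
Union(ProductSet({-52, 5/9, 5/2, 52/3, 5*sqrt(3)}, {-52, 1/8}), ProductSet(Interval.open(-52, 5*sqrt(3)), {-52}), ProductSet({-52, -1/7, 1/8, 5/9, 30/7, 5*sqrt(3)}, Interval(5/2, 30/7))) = Union(ProductSet({-52, 5/9, 5/2, 52/3, 5*sqrt(3)}, {-52, 1/8}), ProductSet({-52, -1/7, 1/8, 5/9, 30/7, 5*sqrt(3)}, Interval(5/2, 30/7)), ProductSet(Interval.open(-52, 5*sqrt(3)), {-52}))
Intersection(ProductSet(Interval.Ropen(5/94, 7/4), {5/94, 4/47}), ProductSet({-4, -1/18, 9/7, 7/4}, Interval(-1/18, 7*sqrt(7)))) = ProductSet({9/7}, {5/94, 4/47})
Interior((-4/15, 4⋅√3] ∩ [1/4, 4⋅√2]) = (1/4, 4⋅√2)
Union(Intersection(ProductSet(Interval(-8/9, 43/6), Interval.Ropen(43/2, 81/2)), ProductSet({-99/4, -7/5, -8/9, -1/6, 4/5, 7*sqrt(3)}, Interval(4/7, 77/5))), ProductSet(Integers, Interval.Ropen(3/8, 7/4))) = ProductSet(Integers, Interval.Ropen(3/8, 7/4))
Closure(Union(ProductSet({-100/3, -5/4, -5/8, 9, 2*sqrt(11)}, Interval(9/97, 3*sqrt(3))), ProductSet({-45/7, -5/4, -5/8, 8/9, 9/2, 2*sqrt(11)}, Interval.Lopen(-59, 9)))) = Union(ProductSet({-100/3, -5/4, -5/8, 9, 2*sqrt(11)}, Interval(9/97, 3*sqrt(3))), ProductSet({-45/7, -5/4, -5/8, 8/9, 9/2, 2*sqrt(11)}, Interval(-59, 9)))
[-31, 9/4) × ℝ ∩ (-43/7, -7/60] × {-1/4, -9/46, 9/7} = (-43/7, -7/60] × {-1/4, -9/46, 9/7}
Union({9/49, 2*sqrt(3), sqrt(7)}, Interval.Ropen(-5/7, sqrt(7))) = Union({2*sqrt(3)}, Interval(-5/7, sqrt(7)))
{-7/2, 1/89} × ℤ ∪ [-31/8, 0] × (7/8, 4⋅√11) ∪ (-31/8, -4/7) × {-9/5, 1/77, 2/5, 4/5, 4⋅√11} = ({-7/2, 1/89} × ℤ) ∪ ([-31/8, 0] × (7/8, 4⋅√11)) ∪ ((-31/8, -4/7) × {-9/5, 1/77, 2/5, 4/5, 4⋅√11})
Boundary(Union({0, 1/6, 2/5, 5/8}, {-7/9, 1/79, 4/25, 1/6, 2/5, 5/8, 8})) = {-7/9, 0, 1/79, 4/25, 1/6, 2/5, 5/8, 8}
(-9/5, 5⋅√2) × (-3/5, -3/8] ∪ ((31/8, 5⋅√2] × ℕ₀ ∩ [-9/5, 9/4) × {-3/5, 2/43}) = (-9/5, 5⋅√2) × (-3/5, -3/8]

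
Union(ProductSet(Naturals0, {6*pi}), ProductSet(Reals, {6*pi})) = ProductSet(Reals, {6*pi})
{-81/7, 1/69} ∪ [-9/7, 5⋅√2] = {-81/7} ∪ [-9/7, 5⋅√2]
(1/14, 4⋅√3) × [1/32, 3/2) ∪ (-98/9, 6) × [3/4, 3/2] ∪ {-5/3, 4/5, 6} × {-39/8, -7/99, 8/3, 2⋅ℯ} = ((-98/9, 6) × [3/4, 3/2]) ∪ ({-5/3, 4/5, 6} × {-39/8, -7/99, 8/3, 2⋅ℯ}) ∪ ((1/14, 4⋅√3) × [1/32, 3/2))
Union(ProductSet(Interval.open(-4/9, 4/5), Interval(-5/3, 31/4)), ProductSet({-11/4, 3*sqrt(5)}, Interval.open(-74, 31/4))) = Union(ProductSet({-11/4, 3*sqrt(5)}, Interval.open(-74, 31/4)), ProductSet(Interval.open(-4/9, 4/5), Interval(-5/3, 31/4)))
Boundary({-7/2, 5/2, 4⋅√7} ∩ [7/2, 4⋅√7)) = ∅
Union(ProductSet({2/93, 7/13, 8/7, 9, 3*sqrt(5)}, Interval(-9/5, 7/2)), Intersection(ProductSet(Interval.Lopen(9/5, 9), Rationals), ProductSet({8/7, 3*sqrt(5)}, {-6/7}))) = ProductSet({2/93, 7/13, 8/7, 9, 3*sqrt(5)}, Interval(-9/5, 7/2))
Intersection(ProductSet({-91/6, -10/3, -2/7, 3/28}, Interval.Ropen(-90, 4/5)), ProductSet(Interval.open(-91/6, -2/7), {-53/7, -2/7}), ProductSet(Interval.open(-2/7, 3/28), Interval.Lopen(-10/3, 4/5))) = EmptySet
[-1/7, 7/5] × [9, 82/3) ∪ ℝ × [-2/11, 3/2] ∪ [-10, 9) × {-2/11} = (ℝ × [-2/11, 3/2]) ∪ ([-1/7, 7/5] × [9, 82/3))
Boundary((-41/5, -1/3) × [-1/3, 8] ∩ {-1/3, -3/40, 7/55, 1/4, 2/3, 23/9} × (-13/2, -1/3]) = ∅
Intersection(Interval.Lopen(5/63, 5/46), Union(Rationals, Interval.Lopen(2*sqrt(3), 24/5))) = Intersection(Interval.Lopen(5/63, 5/46), Rationals)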